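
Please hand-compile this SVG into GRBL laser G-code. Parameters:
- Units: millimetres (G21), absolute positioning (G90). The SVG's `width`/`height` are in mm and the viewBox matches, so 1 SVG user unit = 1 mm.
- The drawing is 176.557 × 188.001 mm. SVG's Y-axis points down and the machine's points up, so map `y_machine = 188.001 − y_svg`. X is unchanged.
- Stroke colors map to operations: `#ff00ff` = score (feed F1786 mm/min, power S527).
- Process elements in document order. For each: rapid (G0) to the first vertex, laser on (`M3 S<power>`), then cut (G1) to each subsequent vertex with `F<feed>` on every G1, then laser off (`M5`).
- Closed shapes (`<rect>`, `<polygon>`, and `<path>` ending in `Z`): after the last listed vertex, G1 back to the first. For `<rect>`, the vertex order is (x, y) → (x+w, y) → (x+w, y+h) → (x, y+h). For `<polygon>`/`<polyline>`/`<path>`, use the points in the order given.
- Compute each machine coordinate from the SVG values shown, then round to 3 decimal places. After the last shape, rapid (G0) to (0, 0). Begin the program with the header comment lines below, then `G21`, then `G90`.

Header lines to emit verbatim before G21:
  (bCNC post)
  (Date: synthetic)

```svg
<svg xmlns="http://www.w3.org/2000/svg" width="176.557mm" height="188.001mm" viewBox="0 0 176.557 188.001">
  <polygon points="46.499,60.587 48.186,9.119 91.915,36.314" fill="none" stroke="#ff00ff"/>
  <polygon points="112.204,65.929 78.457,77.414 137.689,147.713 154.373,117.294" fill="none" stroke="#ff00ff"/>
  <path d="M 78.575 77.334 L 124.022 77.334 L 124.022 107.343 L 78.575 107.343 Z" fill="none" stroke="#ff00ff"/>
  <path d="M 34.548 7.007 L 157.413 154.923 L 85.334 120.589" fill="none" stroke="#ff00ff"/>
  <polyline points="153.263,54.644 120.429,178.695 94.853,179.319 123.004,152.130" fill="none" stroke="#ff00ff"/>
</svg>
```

(bCNC post)
(Date: synthetic)
G21
G90
G0 X46.499 Y127.414
M3 S527
G1 X48.186 Y178.882 F1786
G1 X91.915 Y151.687 F1786
G1 X46.499 Y127.414 F1786
M5
G0 X112.204 Y122.072
M3 S527
G1 X78.457 Y110.587 F1786
G1 X137.689 Y40.288 F1786
G1 X154.373 Y70.707 F1786
G1 X112.204 Y122.072 F1786
M5
G0 X78.575 Y110.667
M3 S527
G1 X124.022 Y110.667 F1786
G1 X124.022 Y80.658 F1786
G1 X78.575 Y80.658 F1786
G1 X78.575 Y110.667 F1786
M5
G0 X34.548 Y180.994
M3 S527
G1 X157.413 Y33.078 F1786
G1 X85.334 Y67.412 F1786
M5
G0 X153.263 Y133.357
M3 S527
G1 X120.429 Y9.306 F1786
G1 X94.853 Y8.682 F1786
G1 X123.004 Y35.871 F1786
M5
G0 X0.000 Y0.000

Since the viewBox matches the mm dimensions, user units are millimetres directly. The only transform is the Y-flip y_m = 188.001 − y_svg.

Shape 1 is a regular polygon drawn with `<polygon>`. Its stroke #ff00ff means score at S527, F1786. After flipping Y the toolpath is (46.499,127.414) → (48.186,178.882) → (91.915,151.687) → (46.499,127.414), returning to the start.

Shape 2 is a closed polygon drawn with `<polygon>`. Its stroke #ff00ff means score at S527, F1786. After flipping Y the toolpath is (112.204,122.072) → (78.457,110.587) → (137.689,40.288) → (154.373,70.707) → (112.204,122.072), returning to the start.

Shape 3 is a rectangle drawn with `<path>`. Its stroke #ff00ff means score at S527, F1786. After flipping Y the toolpath is (78.575,110.667) → (124.022,110.667) → (124.022,80.658) → (78.575,80.658) → (78.575,110.667), returning to the start.

Shape 4 is a open polyline drawn with `<path>`. Its stroke #ff00ff means score at S527, F1786. After flipping Y the toolpath is (34.548,180.994) → (157.413,33.078) → (85.334,67.412).

Shape 5 is a open polyline drawn with `<polyline>`. Its stroke #ff00ff means score at S527, F1786. After flipping Y the toolpath is (153.263,133.357) → (120.429,9.306) → (94.853,8.682) → (123.004,35.871).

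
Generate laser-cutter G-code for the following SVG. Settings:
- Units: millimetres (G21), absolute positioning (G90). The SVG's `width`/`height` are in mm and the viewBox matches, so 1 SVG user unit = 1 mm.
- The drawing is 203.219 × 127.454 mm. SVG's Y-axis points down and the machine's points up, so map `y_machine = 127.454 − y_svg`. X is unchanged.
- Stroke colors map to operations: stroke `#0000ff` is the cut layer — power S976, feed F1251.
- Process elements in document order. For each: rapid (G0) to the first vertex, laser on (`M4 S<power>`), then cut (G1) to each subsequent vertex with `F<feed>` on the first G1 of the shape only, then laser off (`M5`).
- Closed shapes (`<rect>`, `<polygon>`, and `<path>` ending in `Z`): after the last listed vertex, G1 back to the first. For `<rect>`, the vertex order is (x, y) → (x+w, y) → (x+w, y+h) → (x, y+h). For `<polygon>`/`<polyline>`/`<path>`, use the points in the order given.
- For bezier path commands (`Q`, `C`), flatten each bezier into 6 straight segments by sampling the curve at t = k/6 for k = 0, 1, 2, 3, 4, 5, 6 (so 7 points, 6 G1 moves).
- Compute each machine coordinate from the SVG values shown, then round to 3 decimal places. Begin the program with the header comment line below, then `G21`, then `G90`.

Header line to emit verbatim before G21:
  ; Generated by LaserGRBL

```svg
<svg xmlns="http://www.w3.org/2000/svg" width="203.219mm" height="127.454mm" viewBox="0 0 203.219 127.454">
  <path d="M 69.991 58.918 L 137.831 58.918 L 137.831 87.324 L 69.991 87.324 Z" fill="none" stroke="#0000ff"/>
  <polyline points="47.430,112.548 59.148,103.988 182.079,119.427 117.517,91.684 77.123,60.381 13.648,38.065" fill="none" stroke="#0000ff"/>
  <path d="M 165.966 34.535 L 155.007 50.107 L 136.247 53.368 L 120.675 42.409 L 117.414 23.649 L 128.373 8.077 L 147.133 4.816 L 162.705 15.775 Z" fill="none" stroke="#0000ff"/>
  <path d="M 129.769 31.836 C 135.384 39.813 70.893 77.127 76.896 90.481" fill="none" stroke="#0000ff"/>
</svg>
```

viewBox `0 0 203.219 127.454` with mm width/height → 1 unit = 1 mm. Flip: y_m = 127.454 − y_svg.

**Shape 1** — `<path>` rectangle, stroke `#0000ff` → cut (S976, F1251). Machine vertices: (69.991,68.536) → (137.831,68.536) → (137.831,40.130) → (69.991,40.130) → (69.991,68.536). Closed: final G1 returns to the first vertex.

**Shape 2** — `<polyline>` open polyline, stroke `#0000ff` → cut (S976, F1251). Machine vertices: (47.430,14.906) → (59.148,23.466) → (182.079,8.027) → (117.517,35.770) → (77.123,67.073) → (13.648,89.389). Open path.

**Shape 3** — `<path>` regular polygon, stroke `#0000ff` → cut (S976, F1251). Machine vertices: (165.966,92.919) → (155.007,77.347) → (136.247,74.086) → (120.675,85.045) → (117.414,103.805) → (128.373,119.377) → (147.133,122.638) → (162.705,111.679) → (165.966,92.919). Closed: final G1 returns to the first vertex.

**Shape 4** — `<path>` cubic bezier, stroke `#0000ff` → cut (S976, F1251). Control points (SVG): P0=(129.769,31.836), P1=(135.384,39.813), P2=(70.893,77.127), P3=(76.896,90.481); sampled at t=k/6. Machine vertices: (129.769,95.618) → (127.385,89.431) → (117.223,79.836) → (103.187,68.312) → (89.184,56.340) → (79.118,45.400) → (76.896,36.973). Open path.

; Generated by LaserGRBL
G21
G90
G0 X69.991 Y68.536
M4 S976
G1 X137.831 Y68.536 F1251
G1 X137.831 Y40.130
G1 X69.991 Y40.130
G1 X69.991 Y68.536
M5
G0 X47.430 Y14.906
M4 S976
G1 X59.148 Y23.466 F1251
G1 X182.079 Y8.027
G1 X117.517 Y35.770
G1 X77.123 Y67.073
G1 X13.648 Y89.389
M5
G0 X165.966 Y92.919
M4 S976
G1 X155.007 Y77.347 F1251
G1 X136.247 Y74.086
G1 X120.675 Y85.045
G1 X117.414 Y103.805
G1 X128.373 Y119.377
G1 X147.133 Y122.638
G1 X162.705 Y111.679
G1 X165.966 Y92.919
M5
G0 X129.769 Y95.618
M4 S976
G1 X127.385 Y89.431 F1251
G1 X117.223 Y79.836
G1 X103.187 Y68.312
G1 X89.184 Y56.340
G1 X79.118 Y45.400
G1 X76.896 Y36.973
M5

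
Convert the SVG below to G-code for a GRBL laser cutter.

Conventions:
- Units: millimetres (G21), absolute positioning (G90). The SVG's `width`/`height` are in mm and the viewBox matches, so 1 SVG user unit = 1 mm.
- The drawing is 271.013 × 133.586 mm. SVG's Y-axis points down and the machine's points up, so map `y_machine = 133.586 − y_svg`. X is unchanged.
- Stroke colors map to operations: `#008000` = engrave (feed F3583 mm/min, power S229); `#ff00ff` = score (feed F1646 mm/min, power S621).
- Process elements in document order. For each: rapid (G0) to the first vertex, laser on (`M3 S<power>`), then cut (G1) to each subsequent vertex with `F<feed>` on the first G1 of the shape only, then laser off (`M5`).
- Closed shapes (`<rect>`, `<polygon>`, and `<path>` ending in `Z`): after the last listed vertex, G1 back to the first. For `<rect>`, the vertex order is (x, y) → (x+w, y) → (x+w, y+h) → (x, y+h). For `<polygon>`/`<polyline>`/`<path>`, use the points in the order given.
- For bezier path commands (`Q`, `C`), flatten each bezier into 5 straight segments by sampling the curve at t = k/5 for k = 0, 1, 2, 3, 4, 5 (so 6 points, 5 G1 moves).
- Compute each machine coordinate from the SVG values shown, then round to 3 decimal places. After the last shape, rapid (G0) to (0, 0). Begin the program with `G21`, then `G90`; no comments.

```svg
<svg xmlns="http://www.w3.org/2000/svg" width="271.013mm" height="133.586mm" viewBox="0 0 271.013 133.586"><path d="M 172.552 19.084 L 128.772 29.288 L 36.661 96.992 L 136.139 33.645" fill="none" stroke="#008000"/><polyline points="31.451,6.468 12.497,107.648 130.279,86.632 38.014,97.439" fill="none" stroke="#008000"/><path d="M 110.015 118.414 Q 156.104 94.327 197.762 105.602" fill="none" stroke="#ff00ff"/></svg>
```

G21
G90
G0 X172.552 Y114.502
M3 S229
G1 X128.772 Y104.298 F3583
G1 X36.661 Y36.594
G1 X136.139 Y99.941
M5
G0 X31.451 Y127.118
M3 S229
G1 X12.497 Y25.938 F3583
G1 X130.279 Y46.954
G1 X38.014 Y36.147
M5
G0 X110.015 Y15.172
M3 S621
G1 X128.273 Y23.392 F1646
G1 X146.177 Y28.784
G1 X163.727 Y31.346
G1 X180.922 Y31.080
G1 X197.762 Y27.984
M5
G0 X0.000 Y0.000

viewBox `0 0 271.013 133.586` with mm width/height → 1 unit = 1 mm. Flip: y_m = 133.586 − y_svg.

**Shape 1** — `<path>` open polyline, stroke `#008000` → engrave (S229, F3583). Machine vertices: (172.552,114.502) → (128.772,104.298) → (36.661,36.594) → (136.139,99.941). Open path.

**Shape 2** — `<polyline>` open polyline, stroke `#008000` → engrave (S229, F3583). Machine vertices: (31.451,127.118) → (12.497,25.938) → (130.279,46.954) → (38.014,36.147). Open path.

**Shape 3** — `<path>` quadratic bezier, stroke `#ff00ff` → score (S621, F1646). Control points (SVG): P0=(110.015,118.414), P1=(156.104,94.327), P2=(197.762,105.602); sampled at t=k/5. Machine vertices: (110.015,15.172) → (128.273,23.392) → (146.177,28.784) → (163.727,31.346) → (180.922,31.080) → (197.762,27.984). Open path.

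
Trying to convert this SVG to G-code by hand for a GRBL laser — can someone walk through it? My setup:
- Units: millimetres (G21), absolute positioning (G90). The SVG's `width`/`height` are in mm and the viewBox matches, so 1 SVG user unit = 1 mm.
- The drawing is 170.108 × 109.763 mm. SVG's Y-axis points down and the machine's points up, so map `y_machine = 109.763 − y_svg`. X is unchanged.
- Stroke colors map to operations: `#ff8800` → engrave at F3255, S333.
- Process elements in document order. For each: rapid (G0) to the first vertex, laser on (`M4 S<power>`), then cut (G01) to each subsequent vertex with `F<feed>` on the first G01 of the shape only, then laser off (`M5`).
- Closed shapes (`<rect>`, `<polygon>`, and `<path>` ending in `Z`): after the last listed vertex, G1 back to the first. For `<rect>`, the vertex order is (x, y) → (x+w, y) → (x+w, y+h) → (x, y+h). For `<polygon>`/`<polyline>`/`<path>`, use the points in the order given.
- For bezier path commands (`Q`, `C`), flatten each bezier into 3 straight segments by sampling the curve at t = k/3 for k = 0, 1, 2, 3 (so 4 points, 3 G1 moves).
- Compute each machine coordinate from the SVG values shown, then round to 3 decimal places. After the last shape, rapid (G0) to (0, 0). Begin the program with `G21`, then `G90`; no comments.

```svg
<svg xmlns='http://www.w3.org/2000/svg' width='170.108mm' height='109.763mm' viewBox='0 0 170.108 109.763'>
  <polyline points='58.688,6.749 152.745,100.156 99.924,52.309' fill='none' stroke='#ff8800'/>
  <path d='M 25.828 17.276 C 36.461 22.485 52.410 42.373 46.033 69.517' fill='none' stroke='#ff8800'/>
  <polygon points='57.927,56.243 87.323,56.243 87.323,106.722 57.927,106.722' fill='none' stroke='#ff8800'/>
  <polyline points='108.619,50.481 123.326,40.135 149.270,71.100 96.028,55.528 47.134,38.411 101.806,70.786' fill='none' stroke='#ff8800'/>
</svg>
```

Since the viewBox matches the mm dimensions, user units are millimetres directly. The only transform is the Y-flip y_m = 109.763 − y_svg.

Shape 1 is a open polyline drawn with `<polyline>`. Its stroke #ff8800 means engrave at S333, F3255. After flipping Y the toolpath is (58.688,103.014) → (152.745,9.607) → (99.924,57.454).

Shape 2 is a cubic bezier drawn with `<path>`. Its stroke #ff8800 means engrave at S333, F3255. After flipping Y the toolpath is (25.828,92.487) → (37.209,82.660) → (45.992,64.696) → (46.033,40.246).

Shape 3 is a rectangle drawn with `<polygon>`. Its stroke #ff8800 means engrave at S333, F3255. After flipping Y the toolpath is (57.927,53.520) → (87.323,53.520) → (87.323,3.041) → (57.927,3.041) → (57.927,53.520), returning to the start.

Shape 4 is a open polyline drawn with `<polyline>`. Its stroke #ff8800 means engrave at S333, F3255. After flipping Y the toolpath is (108.619,59.282) → (123.326,69.628) → (149.270,38.663) → (96.028,54.235) → (47.134,71.352) → (101.806,38.977).

G21
G90
G0 X58.688 Y103.014
M4 S333
G01 X152.745 Y9.607 F3255
G01 X99.924 Y57.454
M5
G0 X25.828 Y92.487
M4 S333
G01 X37.209 Y82.660 F3255
G01 X45.992 Y64.696
G01 X46.033 Y40.246
M5
G0 X57.927 Y53.520
M4 S333
G01 X87.323 Y53.520 F3255
G01 X87.323 Y3.041
G01 X57.927 Y3.041
G01 X57.927 Y53.520
M5
G0 X108.619 Y59.282
M4 S333
G01 X123.326 Y69.628 F3255
G01 X149.270 Y38.663
G01 X96.028 Y54.235
G01 X47.134 Y71.352
G01 X101.806 Y38.977
M5
G0 X0.000 Y0.000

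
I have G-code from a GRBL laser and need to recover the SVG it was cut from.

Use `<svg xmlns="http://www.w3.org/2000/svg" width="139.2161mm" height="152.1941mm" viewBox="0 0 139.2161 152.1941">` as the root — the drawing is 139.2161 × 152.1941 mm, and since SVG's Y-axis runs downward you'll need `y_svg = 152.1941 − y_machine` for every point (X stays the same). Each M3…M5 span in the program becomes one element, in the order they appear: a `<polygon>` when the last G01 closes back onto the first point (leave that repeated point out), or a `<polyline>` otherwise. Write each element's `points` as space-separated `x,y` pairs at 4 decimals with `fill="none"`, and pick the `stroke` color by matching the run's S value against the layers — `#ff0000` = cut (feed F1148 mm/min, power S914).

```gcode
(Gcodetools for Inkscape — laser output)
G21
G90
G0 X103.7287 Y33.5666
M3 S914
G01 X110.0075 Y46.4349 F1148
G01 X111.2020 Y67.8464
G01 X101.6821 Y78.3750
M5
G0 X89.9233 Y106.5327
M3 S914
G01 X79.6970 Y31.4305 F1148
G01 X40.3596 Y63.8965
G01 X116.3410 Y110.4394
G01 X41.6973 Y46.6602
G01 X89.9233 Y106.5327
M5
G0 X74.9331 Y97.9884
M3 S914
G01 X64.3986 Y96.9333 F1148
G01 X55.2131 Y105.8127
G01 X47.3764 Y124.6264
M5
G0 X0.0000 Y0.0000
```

y_svg = 152.1941 − y_m. Every run uses S914, so all elements get stroke `#ff0000` (cut).

[1] open run; points: 103.7287,118.6275 110.0075,105.7592 111.2020,84.3477 101.6821,73.8191

[2] closed run; points: 89.9233,45.6614 79.6970,120.7636 40.3596,88.2976 116.3410,41.7547 41.6973,105.5339

[3] open run; points: 74.9331,54.2057 64.3986,55.2608 55.2131,46.3814 47.3764,27.5677

<svg xmlns="http://www.w3.org/2000/svg" width="139.2161mm" height="152.1941mm" viewBox="0 0 139.2161 152.1941">
  <polyline points="103.7287,118.6275 110.0075,105.7592 111.2020,84.3477 101.6821,73.8191" fill="none" stroke="#ff0000"/>
  <polygon points="89.9233,45.6614 79.6970,120.7636 40.3596,88.2976 116.3410,41.7547 41.6973,105.5339" fill="none" stroke="#ff0000"/>
  <polyline points="74.9331,54.2057 64.3986,55.2608 55.2131,46.3814 47.3764,27.5677" fill="none" stroke="#ff0000"/>
</svg>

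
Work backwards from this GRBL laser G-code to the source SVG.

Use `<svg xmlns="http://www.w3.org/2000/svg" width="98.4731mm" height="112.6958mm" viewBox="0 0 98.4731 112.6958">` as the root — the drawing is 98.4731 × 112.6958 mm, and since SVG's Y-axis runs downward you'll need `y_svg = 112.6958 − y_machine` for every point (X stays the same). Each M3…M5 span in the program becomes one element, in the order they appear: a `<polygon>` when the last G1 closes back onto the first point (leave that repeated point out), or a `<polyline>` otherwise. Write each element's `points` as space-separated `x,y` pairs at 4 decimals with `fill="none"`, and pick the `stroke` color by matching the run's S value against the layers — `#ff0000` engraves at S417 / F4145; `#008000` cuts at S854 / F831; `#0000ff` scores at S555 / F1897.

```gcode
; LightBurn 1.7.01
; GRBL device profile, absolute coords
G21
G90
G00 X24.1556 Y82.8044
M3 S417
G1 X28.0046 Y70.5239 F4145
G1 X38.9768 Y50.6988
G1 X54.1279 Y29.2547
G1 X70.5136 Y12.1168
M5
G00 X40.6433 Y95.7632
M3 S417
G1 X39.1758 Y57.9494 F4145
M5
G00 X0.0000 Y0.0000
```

<svg xmlns="http://www.w3.org/2000/svg" width="98.4731mm" height="112.6958mm" viewBox="0 0 98.4731 112.6958">
  <polyline points="24.1556,29.8914 28.0046,42.1719 38.9768,61.9970 54.1279,83.4411 70.5136,100.5790" fill="none" stroke="#ff0000"/>
  <polyline points="40.6433,16.9326 39.1758,54.7464" fill="none" stroke="#ff0000"/>
</svg>

Each laser-on run becomes one SVG element. Flip Y back into SVG space with y_svg = 112.6958 − y_machine. Every run uses S417, so all elements get stroke `#ff0000` (engrave).

Run 1: The run is open, so emit a `<polyline>` with points (Y-flipped): 24.1556,29.8914 28.0046,42.1719 38.9768,61.9970 54.1279,83.4411 70.5136,100.5790.

Run 2: The run is open, so emit a `<polyline>` with points (Y-flipped): 40.6433,16.9326 39.1758,54.7464.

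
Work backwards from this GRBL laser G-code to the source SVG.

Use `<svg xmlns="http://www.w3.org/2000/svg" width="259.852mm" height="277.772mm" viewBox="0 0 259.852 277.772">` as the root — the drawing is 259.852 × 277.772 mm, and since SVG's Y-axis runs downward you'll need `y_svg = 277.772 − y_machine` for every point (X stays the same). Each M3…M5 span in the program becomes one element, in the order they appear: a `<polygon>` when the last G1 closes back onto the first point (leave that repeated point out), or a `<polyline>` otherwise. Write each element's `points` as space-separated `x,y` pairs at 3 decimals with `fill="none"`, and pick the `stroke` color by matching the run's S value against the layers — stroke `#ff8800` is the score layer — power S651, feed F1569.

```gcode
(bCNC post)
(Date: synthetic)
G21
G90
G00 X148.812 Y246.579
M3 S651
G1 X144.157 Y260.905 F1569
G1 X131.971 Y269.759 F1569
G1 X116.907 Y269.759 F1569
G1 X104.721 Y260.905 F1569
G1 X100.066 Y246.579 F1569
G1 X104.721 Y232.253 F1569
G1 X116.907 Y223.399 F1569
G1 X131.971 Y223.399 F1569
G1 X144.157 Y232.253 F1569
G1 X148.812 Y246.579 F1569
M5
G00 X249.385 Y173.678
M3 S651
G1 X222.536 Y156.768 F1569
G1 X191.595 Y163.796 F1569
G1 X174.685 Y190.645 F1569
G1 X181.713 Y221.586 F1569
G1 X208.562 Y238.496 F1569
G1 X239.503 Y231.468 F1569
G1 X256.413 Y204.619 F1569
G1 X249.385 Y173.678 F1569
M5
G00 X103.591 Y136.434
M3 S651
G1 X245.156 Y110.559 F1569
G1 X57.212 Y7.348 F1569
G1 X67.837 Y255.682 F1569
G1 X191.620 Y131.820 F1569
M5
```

<svg xmlns="http://www.w3.org/2000/svg" width="259.852mm" height="277.772mm" viewBox="0 0 259.852 277.772">
  <polygon points="148.812,31.193 144.157,16.867 131.971,8.013 116.907,8.013 104.721,16.867 100.066,31.193 104.721,45.519 116.907,54.373 131.971,54.373 144.157,45.519" fill="none" stroke="#ff8800"/>
  <polygon points="249.385,104.094 222.536,121.004 191.595,113.976 174.685,87.127 181.713,56.186 208.562,39.276 239.503,46.304 256.413,73.153" fill="none" stroke="#ff8800"/>
  <polyline points="103.591,141.338 245.156,167.213 57.212,270.424 67.837,22.090 191.620,145.952" fill="none" stroke="#ff8800"/>
</svg>

Each laser-on run becomes one SVG element. Flip Y back into SVG space with y_svg = 277.772 − y_machine. Every run uses S651, so all elements get stroke `#ff8800` (score).

Run 1: The run returns to its start, so emit a `<polygon>` with points (Y-flipped): 148.812,31.193 144.157,16.867 131.971,8.013 116.907,8.013 104.721,16.867 100.066,31.193 104.721,45.519 116.907,54.373 131.971,54.373 144.157,45.519.

Run 2: The run returns to its start, so emit a `<polygon>` with points (Y-flipped): 249.385,104.094 222.536,121.004 191.595,113.976 174.685,87.127 181.713,56.186 208.562,39.276 239.503,46.304 256.413,73.153.

Run 3: The run is open, so emit a `<polyline>` with points (Y-flipped): 103.591,141.338 245.156,167.213 57.212,270.424 67.837,22.090 191.620,145.952.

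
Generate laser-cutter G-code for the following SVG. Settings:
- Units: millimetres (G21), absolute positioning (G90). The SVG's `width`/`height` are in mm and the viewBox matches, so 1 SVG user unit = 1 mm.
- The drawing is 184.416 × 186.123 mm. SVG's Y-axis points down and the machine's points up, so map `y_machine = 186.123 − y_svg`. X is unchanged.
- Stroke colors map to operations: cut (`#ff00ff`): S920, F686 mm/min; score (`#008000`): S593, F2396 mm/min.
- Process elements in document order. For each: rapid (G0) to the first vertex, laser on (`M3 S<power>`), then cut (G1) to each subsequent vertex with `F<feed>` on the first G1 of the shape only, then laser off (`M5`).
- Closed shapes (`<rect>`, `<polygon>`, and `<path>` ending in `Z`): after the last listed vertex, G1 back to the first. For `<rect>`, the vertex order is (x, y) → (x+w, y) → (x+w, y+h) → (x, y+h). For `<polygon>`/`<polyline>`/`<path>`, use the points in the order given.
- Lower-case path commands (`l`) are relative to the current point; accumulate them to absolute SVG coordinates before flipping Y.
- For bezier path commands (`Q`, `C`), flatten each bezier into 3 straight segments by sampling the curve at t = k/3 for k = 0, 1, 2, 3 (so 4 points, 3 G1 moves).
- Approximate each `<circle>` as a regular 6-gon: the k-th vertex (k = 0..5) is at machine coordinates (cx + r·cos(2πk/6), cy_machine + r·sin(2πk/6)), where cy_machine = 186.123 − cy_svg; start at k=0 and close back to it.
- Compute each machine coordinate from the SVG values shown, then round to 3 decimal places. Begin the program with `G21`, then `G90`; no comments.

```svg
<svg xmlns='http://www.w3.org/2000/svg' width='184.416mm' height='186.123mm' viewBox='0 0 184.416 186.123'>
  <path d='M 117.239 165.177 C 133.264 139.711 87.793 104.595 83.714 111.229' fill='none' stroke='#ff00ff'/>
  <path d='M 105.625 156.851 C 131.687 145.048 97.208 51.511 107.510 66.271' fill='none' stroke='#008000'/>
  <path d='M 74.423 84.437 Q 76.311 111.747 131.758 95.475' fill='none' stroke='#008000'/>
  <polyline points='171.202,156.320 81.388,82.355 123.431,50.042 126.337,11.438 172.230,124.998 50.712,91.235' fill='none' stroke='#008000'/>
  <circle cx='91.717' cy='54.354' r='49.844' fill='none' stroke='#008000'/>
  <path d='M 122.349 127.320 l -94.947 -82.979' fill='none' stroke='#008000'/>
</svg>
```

G21
G90
G0 X117.239 Y20.946
M3 S920
G1 X116.576 Y47.725 F686
G1 X97.780 Y69.515
G1 X83.714 Y74.894
M5
G0 X105.625 Y29.272
M3 S593
G1 X115.407 Y61.281 F2396
G1 X108.234 Y105.551
G1 X107.510 Y119.852
M5
G0 X74.423 Y101.686
M3 S593
G1 X81.633 Y88.322 F2396
G1 X100.744 Y84.642
G1 X131.758 Y90.648
M5
G0 X171.202 Y29.803
M3 S593
G1 X81.388 Y103.768 F2396
G1 X123.431 Y136.081
G1 X126.337 Y174.685
G1 X172.230 Y61.125
G1 X50.712 Y94.888
M5
G0 X141.561 Y131.769
M3 S593
G1 X116.639 Y174.935 F2396
G1 X66.795 Y174.935
G1 X41.873 Y131.769
G1 X66.795 Y88.603
G1 X116.639 Y88.603
G1 X141.561 Y131.769
M5
G0 X122.349 Y58.803
M3 S593
G1 X27.402 Y141.782 F2396
M5

viewBox `0 0 184.416 186.123` with mm width/height → 1 unit = 1 mm. Flip: y_m = 186.123 − y_svg.

**Shape 1** — `<path>` cubic bezier, stroke `#ff00ff` → cut (S920, F686). Control points (SVG): P0=(117.239,165.177), P1=(133.264,139.711), P2=(87.793,104.595), P3=(83.714,111.229); sampled at t=k/3. Machine vertices: (117.239,20.946) → (116.576,47.725) → (97.780,69.515) → (83.714,74.894). Open path.

**Shape 2** — `<path>` cubic bezier, stroke `#008000` → score (S593, F2396). Control points (SVG): P0=(105.625,156.851), P1=(131.687,145.048), P2=(97.208,51.511), P3=(107.510,66.271); sampled at t=k/3. Machine vertices: (105.625,29.272) → (115.407,61.281) → (108.234,105.551) → (107.510,119.852). Open path.

**Shape 3** — `<path>` quadratic bezier, stroke `#008000` → score (S593, F2396). Control points (SVG): P0=(74.423,84.437), P1=(76.311,111.747), P2=(131.758,95.475); sampled at t=k/3. Machine vertices: (74.423,101.686) → (81.633,88.322) → (100.744,84.642) → (131.758,90.648). Open path.

**Shape 4** — `<polyline>` open polyline, stroke `#008000` → score (S593, F2396). Machine vertices: (171.202,29.803) → (81.388,103.768) → (123.431,136.081) → (126.337,174.685) → (172.230,61.125) → (50.712,94.888). Open path.

**Shape 5** — `<circle>` circle, stroke `#008000` → score (S593, F2396). Machine vertices: (141.561,131.769) → (116.639,174.935) → (66.795,174.935) → (41.873,131.769) → (66.795,88.603) → (116.639,88.603) → (141.561,131.769). Closed: final G1 returns to the first vertex.

**Shape 6** — `<path>` line segment, stroke `#008000` → score (S593, F2396). Machine vertices: (122.349,58.803) → (27.402,141.782). Open path.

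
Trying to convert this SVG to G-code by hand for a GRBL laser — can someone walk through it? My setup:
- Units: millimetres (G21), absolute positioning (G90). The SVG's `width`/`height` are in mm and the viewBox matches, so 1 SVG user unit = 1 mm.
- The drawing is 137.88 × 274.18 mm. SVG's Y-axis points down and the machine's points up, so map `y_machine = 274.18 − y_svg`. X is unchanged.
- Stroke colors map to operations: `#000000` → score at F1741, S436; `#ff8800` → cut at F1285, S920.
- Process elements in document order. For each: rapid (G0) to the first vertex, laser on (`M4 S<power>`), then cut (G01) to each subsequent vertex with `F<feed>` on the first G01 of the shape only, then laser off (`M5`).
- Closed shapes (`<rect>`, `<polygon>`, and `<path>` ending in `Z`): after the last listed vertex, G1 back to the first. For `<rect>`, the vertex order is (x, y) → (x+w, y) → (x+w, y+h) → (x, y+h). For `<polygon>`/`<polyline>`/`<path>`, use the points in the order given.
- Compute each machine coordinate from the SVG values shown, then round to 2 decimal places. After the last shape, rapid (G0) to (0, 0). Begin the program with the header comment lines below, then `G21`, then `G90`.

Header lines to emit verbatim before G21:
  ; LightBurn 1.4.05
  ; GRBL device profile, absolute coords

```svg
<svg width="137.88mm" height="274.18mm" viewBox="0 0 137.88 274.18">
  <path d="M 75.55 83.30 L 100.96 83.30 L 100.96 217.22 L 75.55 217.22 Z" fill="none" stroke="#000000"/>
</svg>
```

; LightBurn 1.4.05
; GRBL device profile, absolute coords
G21
G90
G0 X75.55 Y190.88
M4 S436
G01 X100.96 Y190.88 F1741
G01 X100.96 Y56.96
G01 X75.55 Y56.96
G01 X75.55 Y190.88
M5
G0 X0.00 Y0.00

viewBox `0 0 137.88 274.18` with mm width/height → 1 unit = 1 mm. Flip: y_m = 274.18 − y_svg.

**Shape 1** — `<path>` rectangle, stroke `#000000` → score (S436, F1741). Machine vertices: (75.55,190.88) → (100.96,190.88) → (100.96,56.96) → (75.55,56.96) → (75.55,190.88). Closed: final G1 returns to the first vertex.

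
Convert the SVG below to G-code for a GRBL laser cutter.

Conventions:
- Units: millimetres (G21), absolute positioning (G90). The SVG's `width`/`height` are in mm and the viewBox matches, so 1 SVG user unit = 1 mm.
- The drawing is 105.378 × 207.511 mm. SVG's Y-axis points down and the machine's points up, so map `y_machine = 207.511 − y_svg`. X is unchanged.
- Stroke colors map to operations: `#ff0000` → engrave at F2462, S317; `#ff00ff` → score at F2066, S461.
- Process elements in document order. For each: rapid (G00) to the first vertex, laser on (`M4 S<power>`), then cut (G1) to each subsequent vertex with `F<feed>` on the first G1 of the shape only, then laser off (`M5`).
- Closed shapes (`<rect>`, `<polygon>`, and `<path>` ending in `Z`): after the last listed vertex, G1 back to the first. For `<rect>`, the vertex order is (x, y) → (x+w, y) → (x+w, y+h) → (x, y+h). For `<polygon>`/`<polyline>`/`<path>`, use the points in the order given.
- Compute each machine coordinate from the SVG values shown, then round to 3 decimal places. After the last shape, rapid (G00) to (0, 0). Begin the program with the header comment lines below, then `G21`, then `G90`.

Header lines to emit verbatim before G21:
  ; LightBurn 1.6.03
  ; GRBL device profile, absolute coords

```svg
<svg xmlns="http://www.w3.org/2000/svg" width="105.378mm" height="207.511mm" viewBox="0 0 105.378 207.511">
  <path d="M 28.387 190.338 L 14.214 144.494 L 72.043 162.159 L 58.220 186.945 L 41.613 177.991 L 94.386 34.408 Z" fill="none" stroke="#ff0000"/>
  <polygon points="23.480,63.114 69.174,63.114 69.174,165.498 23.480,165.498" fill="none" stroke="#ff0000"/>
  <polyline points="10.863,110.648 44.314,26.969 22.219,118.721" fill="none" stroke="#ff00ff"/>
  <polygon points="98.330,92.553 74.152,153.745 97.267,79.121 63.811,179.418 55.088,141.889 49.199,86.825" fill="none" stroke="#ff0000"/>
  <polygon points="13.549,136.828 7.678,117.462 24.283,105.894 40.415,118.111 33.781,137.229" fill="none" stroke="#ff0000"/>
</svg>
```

viewBox `0 0 105.378 207.511` with mm width/height → 1 unit = 1 mm. Flip: y_m = 207.511 − y_svg.

**Shape 1** — `<path>` closed polygon, stroke `#ff0000` → engrave (S317, F2462). Machine vertices: (28.387,17.173) → (14.214,63.017) → (72.043,45.352) → (58.220,20.566) → (41.613,29.520) → (94.386,173.103) → (28.387,17.173). Closed: final G1 returns to the first vertex.

**Shape 2** — `<polygon>` rectangle, stroke `#ff0000` → engrave (S317, F2462). Machine vertices: (23.480,144.397) → (69.174,144.397) → (69.174,42.013) → (23.480,42.013) → (23.480,144.397). Closed: final G1 returns to the first vertex.

**Shape 3** — `<polyline>` open polyline, stroke `#ff00ff` → score (S461, F2066). Machine vertices: (10.863,96.863) → (44.314,180.542) → (22.219,88.790). Open path.

**Shape 4** — `<polygon>` closed polygon, stroke `#ff0000` → engrave (S317, F2462). Machine vertices: (98.330,114.958) → (74.152,53.766) → (97.267,128.390) → (63.811,28.093) → (55.088,65.622) → (49.199,120.686) → (98.330,114.958). Closed: final G1 returns to the first vertex.

**Shape 5** — `<polygon>` regular polygon, stroke `#ff0000` → engrave (S317, F2462). Machine vertices: (13.549,70.683) → (7.678,90.049) → (24.283,101.617) → (40.415,89.400) → (33.781,70.282) → (13.549,70.683). Closed: final G1 returns to the first vertex.

; LightBurn 1.6.03
; GRBL device profile, absolute coords
G21
G90
G00 X28.387 Y17.173
M4 S317
G1 X14.214 Y63.017 F2462
G1 X72.043 Y45.352
G1 X58.220 Y20.566
G1 X41.613 Y29.520
G1 X94.386 Y173.103
G1 X28.387 Y17.173
M5
G00 X23.480 Y144.397
M4 S317
G1 X69.174 Y144.397 F2462
G1 X69.174 Y42.013
G1 X23.480 Y42.013
G1 X23.480 Y144.397
M5
G00 X10.863 Y96.863
M4 S461
G1 X44.314 Y180.542 F2066
G1 X22.219 Y88.790
M5
G00 X98.330 Y114.958
M4 S317
G1 X74.152 Y53.766 F2462
G1 X97.267 Y128.390
G1 X63.811 Y28.093
G1 X55.088 Y65.622
G1 X49.199 Y120.686
G1 X98.330 Y114.958
M5
G00 X13.549 Y70.683
M4 S317
G1 X7.678 Y90.049 F2462
G1 X24.283 Y101.617
G1 X40.415 Y89.400
G1 X33.781 Y70.282
G1 X13.549 Y70.683
M5
G00 X0.000 Y0.000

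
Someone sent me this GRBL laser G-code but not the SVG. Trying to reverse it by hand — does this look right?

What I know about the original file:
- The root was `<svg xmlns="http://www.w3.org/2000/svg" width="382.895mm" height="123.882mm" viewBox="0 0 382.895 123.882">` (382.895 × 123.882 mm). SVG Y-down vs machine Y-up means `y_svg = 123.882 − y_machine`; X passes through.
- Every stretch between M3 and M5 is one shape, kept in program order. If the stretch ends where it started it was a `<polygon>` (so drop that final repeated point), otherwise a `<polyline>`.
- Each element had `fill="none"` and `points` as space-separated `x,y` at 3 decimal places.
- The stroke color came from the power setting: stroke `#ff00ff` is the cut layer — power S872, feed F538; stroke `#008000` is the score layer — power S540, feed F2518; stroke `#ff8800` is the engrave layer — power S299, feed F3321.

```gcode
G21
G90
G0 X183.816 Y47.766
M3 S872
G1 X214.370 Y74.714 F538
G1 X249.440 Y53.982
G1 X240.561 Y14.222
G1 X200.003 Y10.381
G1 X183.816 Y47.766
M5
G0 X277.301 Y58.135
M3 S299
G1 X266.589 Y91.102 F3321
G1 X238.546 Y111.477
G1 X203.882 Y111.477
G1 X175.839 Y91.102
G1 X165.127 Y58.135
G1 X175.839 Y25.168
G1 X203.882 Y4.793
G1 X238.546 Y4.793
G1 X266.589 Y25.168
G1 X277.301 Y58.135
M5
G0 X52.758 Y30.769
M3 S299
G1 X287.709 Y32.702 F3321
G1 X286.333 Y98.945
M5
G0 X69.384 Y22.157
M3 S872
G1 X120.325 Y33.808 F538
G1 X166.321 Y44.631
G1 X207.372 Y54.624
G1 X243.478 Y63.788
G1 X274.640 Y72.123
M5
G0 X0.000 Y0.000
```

<svg xmlns="http://www.w3.org/2000/svg" width="382.895mm" height="123.882mm" viewBox="0 0 382.895 123.882">
  <polygon points="183.816,76.116 214.370,49.168 249.440,69.900 240.561,109.660 200.003,113.501" fill="none" stroke="#ff00ff"/>
  <polygon points="277.301,65.747 266.589,32.780 238.546,12.405 203.882,12.405 175.839,32.780 165.127,65.747 175.839,98.714 203.882,119.089 238.546,119.089 266.589,98.714" fill="none" stroke="#ff8800"/>
  <polyline points="52.758,93.113 287.709,91.180 286.333,24.937" fill="none" stroke="#ff8800"/>
  <polyline points="69.384,101.725 120.325,90.074 166.321,79.251 207.372,69.258 243.478,60.094 274.640,51.759" fill="none" stroke="#ff00ff"/>
</svg>

y_svg = 123.882 − y_m.

[1] S872→`#ff00ff` (cut); closed run; points: 183.816,76.116 214.370,49.168 249.440,69.900 240.561,109.660 200.003,113.501

[2] S299→`#ff8800` (engrave); closed run; points: 277.301,65.747 266.589,32.780 238.546,12.405 203.882,12.405 175.839,32.780 165.127,65.747 175.839,98.714 203.882,119.089 238.546,119.089 266.589,98.714

[3] S299→`#ff8800` (engrave); open run; points: 52.758,93.113 287.709,91.180 286.333,24.937

[4] S872→`#ff00ff` (cut); open run; points: 69.384,101.725 120.325,90.074 166.321,79.251 207.372,69.258 243.478,60.094 274.640,51.759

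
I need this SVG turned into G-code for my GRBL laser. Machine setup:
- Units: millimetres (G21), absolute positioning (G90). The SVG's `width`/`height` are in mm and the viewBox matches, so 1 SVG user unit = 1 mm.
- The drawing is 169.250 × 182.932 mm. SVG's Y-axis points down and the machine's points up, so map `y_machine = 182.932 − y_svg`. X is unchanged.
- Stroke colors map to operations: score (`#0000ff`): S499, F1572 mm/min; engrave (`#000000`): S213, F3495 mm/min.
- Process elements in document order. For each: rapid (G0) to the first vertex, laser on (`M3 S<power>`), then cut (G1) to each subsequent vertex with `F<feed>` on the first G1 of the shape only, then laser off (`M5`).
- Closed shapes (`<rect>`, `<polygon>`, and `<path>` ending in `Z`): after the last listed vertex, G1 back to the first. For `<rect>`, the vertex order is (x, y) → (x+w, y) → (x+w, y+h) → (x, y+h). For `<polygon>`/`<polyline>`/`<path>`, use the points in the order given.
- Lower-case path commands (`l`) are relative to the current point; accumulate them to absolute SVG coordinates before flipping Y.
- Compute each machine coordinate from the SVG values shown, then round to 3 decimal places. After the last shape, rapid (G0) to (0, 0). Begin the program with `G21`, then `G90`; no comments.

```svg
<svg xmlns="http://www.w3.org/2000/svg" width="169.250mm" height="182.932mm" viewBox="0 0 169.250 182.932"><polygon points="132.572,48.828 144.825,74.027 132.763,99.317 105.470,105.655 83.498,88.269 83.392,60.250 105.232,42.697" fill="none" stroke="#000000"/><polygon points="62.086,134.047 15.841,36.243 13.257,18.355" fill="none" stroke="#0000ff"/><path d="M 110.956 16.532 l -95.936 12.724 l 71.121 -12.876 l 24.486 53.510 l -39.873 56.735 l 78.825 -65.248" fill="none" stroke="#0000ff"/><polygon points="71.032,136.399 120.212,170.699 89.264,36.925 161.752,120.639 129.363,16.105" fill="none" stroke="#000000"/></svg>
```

G21
G90
G0 X132.572 Y134.104
M3 S213
G1 X144.825 Y108.905 F3495
G1 X132.763 Y83.615
G1 X105.470 Y77.277
G1 X83.498 Y94.663
G1 X83.392 Y122.682
G1 X105.232 Y140.235
G1 X132.572 Y134.104
M5
G0 X62.086 Y48.885
M3 S499
G1 X15.841 Y146.689 F1572
G1 X13.257 Y164.577
G1 X62.086 Y48.885
M5
G0 X110.956 Y166.400
M3 S499
G1 X15.020 Y153.676 F1572
G1 X86.141 Y166.552
G1 X110.627 Y113.042
G1 X70.754 Y56.307
G1 X149.579 Y121.555
M5
G0 X71.032 Y46.533
M3 S213
G1 X120.212 Y12.233 F3495
G1 X89.264 Y146.007
G1 X161.752 Y62.293
G1 X129.363 Y166.827
G1 X71.032 Y46.533
M5
G0 X0.000 Y0.000

viewBox `0 0 169.250 182.932` with mm width/height → 1 unit = 1 mm. Flip: y_m = 182.932 − y_svg.

**Shape 1** — `<polygon>` regular polygon, stroke `#000000` → engrave (S213, F3495). Machine vertices: (132.572,134.104) → (144.825,108.905) → (132.763,83.615) → (105.470,77.277) → (83.498,94.663) → (83.392,122.682) → (105.232,140.235) → (132.572,134.104). Closed: final G1 returns to the first vertex.

**Shape 2** — `<polygon>` closed polygon, stroke `#0000ff` → score (S499, F1572). Machine vertices: (62.086,48.885) → (15.841,146.689) → (13.257,164.577) → (62.086,48.885). Closed: final G1 returns to the first vertex.

**Shape 3** — `<path>` open polyline, stroke `#0000ff` → score (S499, F1572). Machine vertices: (110.956,166.400) → (15.020,153.676) → (86.141,166.552) → (110.627,113.042) → (70.754,56.307) → (149.579,121.555). Open path.

**Shape 4** — `<polygon>` closed polygon, stroke `#000000` → engrave (S213, F3495). Machine vertices: (71.032,46.533) → (120.212,12.233) → (89.264,146.007) → (161.752,62.293) → (129.363,166.827) → (71.032,46.533). Closed: final G1 returns to the first vertex.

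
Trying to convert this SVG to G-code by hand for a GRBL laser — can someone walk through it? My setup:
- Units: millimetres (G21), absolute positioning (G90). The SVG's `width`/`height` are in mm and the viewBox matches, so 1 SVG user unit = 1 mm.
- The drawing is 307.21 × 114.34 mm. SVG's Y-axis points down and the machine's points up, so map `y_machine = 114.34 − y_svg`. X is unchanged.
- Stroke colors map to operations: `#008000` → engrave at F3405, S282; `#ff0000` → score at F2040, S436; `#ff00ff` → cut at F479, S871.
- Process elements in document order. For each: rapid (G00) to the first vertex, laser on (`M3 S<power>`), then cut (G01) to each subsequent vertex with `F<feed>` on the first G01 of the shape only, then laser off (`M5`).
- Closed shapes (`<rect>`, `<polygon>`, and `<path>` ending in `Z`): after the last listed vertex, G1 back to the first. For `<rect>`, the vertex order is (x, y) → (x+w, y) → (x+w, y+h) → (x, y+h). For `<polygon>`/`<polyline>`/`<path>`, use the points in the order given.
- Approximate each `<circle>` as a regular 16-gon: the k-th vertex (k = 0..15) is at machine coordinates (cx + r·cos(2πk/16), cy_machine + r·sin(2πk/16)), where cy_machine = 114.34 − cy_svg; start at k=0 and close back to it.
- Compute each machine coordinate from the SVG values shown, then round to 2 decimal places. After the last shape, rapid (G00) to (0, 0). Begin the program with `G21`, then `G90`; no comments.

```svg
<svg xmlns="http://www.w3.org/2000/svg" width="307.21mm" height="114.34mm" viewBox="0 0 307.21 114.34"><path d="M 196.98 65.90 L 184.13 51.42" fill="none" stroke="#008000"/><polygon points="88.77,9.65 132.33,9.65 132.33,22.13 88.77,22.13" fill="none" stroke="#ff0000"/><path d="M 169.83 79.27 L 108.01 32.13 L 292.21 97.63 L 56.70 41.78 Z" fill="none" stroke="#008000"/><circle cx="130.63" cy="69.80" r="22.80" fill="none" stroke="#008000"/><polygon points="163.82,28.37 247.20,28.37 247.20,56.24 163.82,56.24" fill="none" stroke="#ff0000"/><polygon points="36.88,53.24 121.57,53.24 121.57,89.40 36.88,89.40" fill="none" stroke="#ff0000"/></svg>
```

Since the viewBox matches the mm dimensions, user units are millimetres directly. The only transform is the Y-flip y_m = 114.34 − y_svg.

Shape 1 is a line segment drawn with `<path>`. Its stroke #008000 means engrave at S282, F3405. After flipping Y the toolpath is (196.98,48.44) → (184.13,62.92).

Shape 2 is a rectangle drawn with `<polygon>`. Its stroke #ff0000 means score at S436, F2040. After flipping Y the toolpath is (88.77,104.69) → (132.33,104.69) → (132.33,92.21) → (88.77,92.21) → (88.77,104.69), returning to the start.

Shape 3 is a closed polygon drawn with `<path>`. Its stroke #008000 means engrave at S282, F3405. After flipping Y the toolpath is (169.83,35.07) → (108.01,82.21) → (292.21,16.71) → (56.70,72.56) → (169.83,35.07), returning to the start.

Shape 4 is a circle drawn with `<circle>`. Its stroke #008000 means engrave at S282, F3405. After flipping Y the toolpath is (153.43,44.54) → (151.69,53.27) → (146.75,60.66) → (139.36,65.60) → (130.63,67.34) → (121.90,65.60) → (114.51,60.66) → (109.57,53.27) → (107.83,44.54) → (109.57,35.81) → (114.51,28.42) → (121.90,23.48) → (130.63,21.74) → (139.36,23.48) → (146.75,28.42) → (151.69,35.81) → (153.43,44.54), returning to the start.

Shape 5 is a rectangle drawn with `<polygon>`. Its stroke #ff0000 means score at S436, F2040. After flipping Y the toolpath is (163.82,85.97) → (247.20,85.97) → (247.20,58.10) → (163.82,58.10) → (163.82,85.97), returning to the start.

Shape 6 is a rectangle drawn with `<polygon>`. Its stroke #ff0000 means score at S436, F2040. After flipping Y the toolpath is (36.88,61.10) → (121.57,61.10) → (121.57,24.94) → (36.88,24.94) → (36.88,61.10), returning to the start.

G21
G90
G00 X196.98 Y48.44
M3 S282
G01 X184.13 Y62.92 F3405
M5
G00 X88.77 Y104.69
M3 S436
G01 X132.33 Y104.69 F2040
G01 X132.33 Y92.21
G01 X88.77 Y92.21
G01 X88.77 Y104.69
M5
G00 X169.83 Y35.07
M3 S282
G01 X108.01 Y82.21 F3405
G01 X292.21 Y16.71
G01 X56.70 Y72.56
G01 X169.83 Y35.07
M5
G00 X153.43 Y44.54
M3 S282
G01 X151.69 Y53.27 F3405
G01 X146.75 Y60.66
G01 X139.36 Y65.60
G01 X130.63 Y67.34
G01 X121.90 Y65.60
G01 X114.51 Y60.66
G01 X109.57 Y53.27
G01 X107.83 Y44.54
G01 X109.57 Y35.81
G01 X114.51 Y28.42
G01 X121.90 Y23.48
G01 X130.63 Y21.74
G01 X139.36 Y23.48
G01 X146.75 Y28.42
G01 X151.69 Y35.81
G01 X153.43 Y44.54
M5
G00 X163.82 Y85.97
M3 S436
G01 X247.20 Y85.97 F2040
G01 X247.20 Y58.10
G01 X163.82 Y58.10
G01 X163.82 Y85.97
M5
G00 X36.88 Y61.10
M3 S436
G01 X121.57 Y61.10 F2040
G01 X121.57 Y24.94
G01 X36.88 Y24.94
G01 X36.88 Y61.10
M5
G00 X0.00 Y0.00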